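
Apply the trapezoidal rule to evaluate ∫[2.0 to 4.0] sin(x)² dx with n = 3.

f(x) = sin(x)²
a = 2.0, b = 4.0, n = 3
h = (b - a)/n = 0.666667

Trapezoidal rule: (h/2)[f(x₀) + 2f(x₁) + 2f(x₂) + ... + f(xₙ)]

x_0 = 2.0000, f(x_0) = 0.826822, coefficient = 1
x_1 = 2.6667, f(x_1) = 0.209098, coefficient = 2
x_2 = 3.3333, f(x_2) = 0.036316, coefficient = 2
x_3 = 4.0000, f(x_3) = 0.572750, coefficient = 1

I ≈ (0.666667/2) × 1.890401 = 0.630134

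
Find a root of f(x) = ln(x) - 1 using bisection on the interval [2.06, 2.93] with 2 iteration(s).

f(x) = ln(x) - 1
Initial interval: [2.06, 2.93]

Iteration 1:
  c_1 = (2.060000 + 2.930000)/2 = 2.495000
  f(c_1) = f(2.495000) = -0.085711
  f(a) × f(c) ≥ 0, new interval: [2.495000, 2.930000]
Iteration 2:
  c_2 = (2.495000 + 2.930000)/2 = 2.712500
  f(c_2) = f(2.712500) = -0.002129
  f(a) × f(c) ≥ 0, new interval: [2.712500, 2.930000]

After 2 iteration(s), the approximation is c_2 = 2.712500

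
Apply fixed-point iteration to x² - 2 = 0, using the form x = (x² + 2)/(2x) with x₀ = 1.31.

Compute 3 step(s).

Equation: x² - 2 = 0
Fixed-point form: x = (x² + 2)/(2x)
x₀ = 1.31

x_1 = g(1.310000) = 1.418359
x_2 = g(1.418359) = 1.414220
x_3 = g(1.414220) = 1.414214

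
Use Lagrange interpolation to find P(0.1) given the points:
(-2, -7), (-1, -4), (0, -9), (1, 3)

Lagrange interpolation formula:
P(x) = Σ yᵢ × Lᵢ(x)
where Lᵢ(x) = Π_{j≠i} (x - xⱼ)/(xᵢ - xⱼ)

L_0(0.1) = (0.1 - (-1))/(-2 - (-1)) × (0.1 - 0)/(-2 - 0) × (0.1 - 1)/(-2 - 1) = 0.016500
L_1(0.1) = (0.1 - (-2))/(-1 - (-2)) × (0.1 - 0)/(-1 - 0) × (0.1 - 1)/(-1 - 1) = -0.094500
L_2(0.1) = (0.1 - (-2))/(0 - (-2)) × (0.1 - (-1))/(0 - (-1)) × (0.1 - 1)/(0 - 1) = 1.039500
L_3(0.1) = (0.1 - (-2))/(1 - (-2)) × (0.1 - (-1))/(1 - (-1)) × (0.1 - 0)/(1 - 0) = 0.038500

P(0.1) = (-7)×L_0(0.1) + (-4)×L_1(0.1) + (-9)×L_2(0.1) + 3×L_3(0.1)
P(0.1) = -8.977500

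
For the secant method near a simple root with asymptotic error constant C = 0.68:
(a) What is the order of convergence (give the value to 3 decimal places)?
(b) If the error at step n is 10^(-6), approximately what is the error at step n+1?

(a) Secant method has superlinear convergence with order φ = (1+√5)/2 ≈ 1.618.
    This means |e_{n+1}| ≈ C|e_n|^1.618.

(b) With |e_n| = 10^(-6) and C = 0.68:
    |e_{n+1}| ≈ 0.68 × (10^(-6))^1.618 = 0.68 × 10^(-9.71)

(a) ≈ 1.618 (golden ratio); (b) |e_{n+1}| ≈ 1.331e-10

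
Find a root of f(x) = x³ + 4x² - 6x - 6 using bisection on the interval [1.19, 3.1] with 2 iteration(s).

f(x) = x³ + 4x² - 6x - 6
Initial interval: [1.19, 3.1]

Iteration 1:
  c_1 = (1.190000 + 3.100000)/2 = 2.145000
  f(c_1) = f(2.145000) = 9.403299
  f(a) × f(c) < 0, new interval: [1.190000, 2.145000]
Iteration 2:
  c_2 = (1.190000 + 2.145000)/2 = 1.667500
  f(c_2) = f(1.667500) = -0.246197
  f(a) × f(c) ≥ 0, new interval: [1.667500, 2.145000]

After 2 iteration(s), the approximation is c_2 = 1.667500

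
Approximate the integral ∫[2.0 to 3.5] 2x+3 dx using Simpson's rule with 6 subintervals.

f(x) = 2x+3
a = 2.0, b = 3.5, n = 6
h = (b - a)/n = 0.250000

Simpson's rule: (h/3)[f(x₀) + 4f(x₁) + 2f(x₂) + ... + f(xₙ)]

x_0 = 2.0000, f(x_0) = 7.000000, coefficient = 1
x_1 = 2.2500, f(x_1) = 7.500000, coefficient = 4
x_2 = 2.5000, f(x_2) = 8.000000, coefficient = 2
x_3 = 2.7500, f(x_3) = 8.500000, coefficient = 4
x_4 = 3.0000, f(x_4) = 9.000000, coefficient = 2
x_5 = 3.2500, f(x_5) = 9.500000, coefficient = 4
x_6 = 3.5000, f(x_6) = 10.000000, coefficient = 1

I ≈ (0.250000/3) × 153.000000 = 12.750000
Exact value: 12.750000
Error: 0.000000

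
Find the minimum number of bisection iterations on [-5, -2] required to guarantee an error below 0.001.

We need (b-a)/2^n ≤ 0.001
(-2 - (-5))/2^n ≤ 0.001
3/2^n ≤ 0.001
2^n ≥ 3000
n ≥ log₂(3000) = 11.55
n ≥ 12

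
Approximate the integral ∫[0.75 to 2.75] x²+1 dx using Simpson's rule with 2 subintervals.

f(x) = x²+1
a = 0.75, b = 2.75, n = 2
h = (b - a)/n = 1.000000

Simpson's rule: (h/3)[f(x₀) + 4f(x₁) + 2f(x₂) + ... + f(xₙ)]

x_0 = 0.7500, f(x_0) = 1.562500, coefficient = 1
x_1 = 1.7500, f(x_1) = 4.062500, coefficient = 4
x_2 = 2.7500, f(x_2) = 8.562500, coefficient = 1

I ≈ (1.000000/3) × 26.375000 = 8.791667
Exact value: 8.791667
Error: 0.000000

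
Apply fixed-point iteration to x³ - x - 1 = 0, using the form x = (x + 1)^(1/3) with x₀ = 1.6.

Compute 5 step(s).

Equation: x³ - x - 1 = 0
Fixed-point form: x = (x + 1)^(1/3)
x₀ = 1.6

x_1 = g(1.600000) = 1.375069
x_2 = g(1.375069) = 1.334214
x_3 = g(1.334214) = 1.326519
x_4 = g(1.326519) = 1.325060
x_5 = g(1.325060) = 1.324783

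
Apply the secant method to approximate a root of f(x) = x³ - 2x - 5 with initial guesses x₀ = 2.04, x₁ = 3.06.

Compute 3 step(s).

f(x) = x³ - 2x - 5
x₀ = 2.04, x₁ = 3.06

Secant formula: x_{n+1} = x_n - f(x_n)(x_n - x_{n-1})/(f(x_n) - f(x_{n-1}))

Iteration 1:
  f(2.040000) = -0.590336
  f(3.060000) = 17.532616
  x_2 = 3.060000 - 17.532616×(3.060000 - 2.040000)/(17.532616 - (-0.590336))
       = 2.073225
Iteration 2:
  f(3.060000) = 17.532616
  f(2.073225) = -0.235181
  x_3 = 2.073225 - (-0.235181)×(2.073225 - 3.060000)/(-0.235181 - 17.532616)
       = 2.086287
Iteration 3:
  f(2.073225) = -0.235181
  f(2.086287) = -0.091818
  x_4 = 2.086287 - (-0.091818)×(2.086287 - 2.073225)/(-0.091818 - (-0.235181))
       = 2.094652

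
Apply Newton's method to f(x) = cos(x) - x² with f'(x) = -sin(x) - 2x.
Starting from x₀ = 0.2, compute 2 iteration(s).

f(x) = cos(x) - x²
f'(x) = -sin(x) - 2x
x₀ = 0.2

Newton-Raphson formula: x_{n+1} = x_n - f(x_n)/f'(x_n)

Iteration 1:
  f(0.200000) = 0.940067
  f'(0.200000) = -0.598669
  x_1 = 0.200000 - 0.940067/(-0.598669) = 1.770260
Iteration 2:
  f(1.770260) = -3.331965
  f'(1.770260) = -4.520693
  x_2 = 1.770260 - (-3.331965)/(-4.520693) = 1.033213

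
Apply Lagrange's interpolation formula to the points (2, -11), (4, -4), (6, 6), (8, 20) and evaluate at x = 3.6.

Lagrange interpolation formula:
P(x) = Σ yᵢ × Lᵢ(x)
where Lᵢ(x) = Π_{j≠i} (x - xⱼ)/(xᵢ - xⱼ)

L_0(3.6) = (3.6 - 4)/(2 - 4) × (3.6 - 6)/(2 - 6) × (3.6 - 8)/(2 - 8) = 0.088000
L_1(3.6) = (3.6 - 2)/(4 - 2) × (3.6 - 6)/(4 - 6) × (3.6 - 8)/(4 - 8) = 1.056000
L_2(3.6) = (3.6 - 2)/(6 - 2) × (3.6 - 4)/(6 - 4) × (3.6 - 8)/(6 - 8) = -0.176000
L_3(3.6) = (3.6 - 2)/(8 - 2) × (3.6 - 4)/(8 - 4) × (3.6 - 6)/(8 - 6) = 0.032000

P(3.6) = (-11)×L_0(3.6) + (-4)×L_1(3.6) + 6×L_2(3.6) + 20×L_3(3.6)
P(3.6) = -5.608000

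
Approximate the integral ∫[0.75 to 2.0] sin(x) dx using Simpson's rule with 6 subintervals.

f(x) = sin(x)
a = 0.75, b = 2.0, n = 6
h = (b - a)/n = 0.208333

Simpson's rule: (h/3)[f(x₀) + 4f(x₁) + 2f(x₂) + ... + f(xₙ)]

x_0 = 0.7500, f(x_0) = 0.681639, coefficient = 1
x_1 = 0.9583, f(x_1) = 0.818235, coefficient = 4
x_2 = 1.1667, f(x_2) = 0.919445, coefficient = 2
x_3 = 1.3750, f(x_3) = 0.980893, coefficient = 4
x_4 = 1.5833, f(x_4) = 0.999921, coefficient = 2
x_5 = 1.7917, f(x_5) = 0.975707, coefficient = 4
x_6 = 2.0000, f(x_6) = 0.909297, coefficient = 1

I ≈ (0.208333/3) × 16.529008 = 1.147848
Exact value: 1.147836
Error: 0.000012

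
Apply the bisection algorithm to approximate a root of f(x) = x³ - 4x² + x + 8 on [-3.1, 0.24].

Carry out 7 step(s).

f(x) = x³ - 4x² + x + 8
Initial interval: [-3.1, 0.24]

Iteration 1:
  c_1 = (-3.100000 + 0.240000)/2 = -1.430000
  f(c_1) = f(-1.430000) = -4.533807
  f(a) × f(c) ≥ 0, new interval: [-1.430000, 0.240000]
Iteration 2:
  c_2 = (-1.430000 + 0.240000)/2 = -0.595000
  f(c_2) = f(-0.595000) = 5.778255
  f(a) × f(c) < 0, new interval: [-1.430000, -0.595000]
Iteration 3:
  c_3 = (-1.430000 + (-0.595000))/2 = -1.012500
  f(c_3) = f(-1.012500) = 1.848904
  f(a) × f(c) < 0, new interval: [-1.430000, -1.012500]
Iteration 4:
  c_4 = (-1.430000 + (-1.012500))/2 = -1.221250
  f(c_4) = f(-1.221250) = -1.008491
  f(a) × f(c) ≥ 0, new interval: [-1.221250, -1.012500]
Iteration 5:
  c_5 = (-1.221250 + (-1.012500))/2 = -1.116875
  f(c_5) = f(-1.116875) = 0.500285
  f(a) × f(c) < 0, new interval: [-1.221250, -1.116875]
Iteration 6:
  c_6 = (-1.221250 + (-1.116875))/2 = -1.169063
  f(c_6) = f(-1.169063) = -0.233657
  f(a) × f(c) ≥ 0, new interval: [-1.169063, -1.116875]
Iteration 7:
  c_7 = (-1.169063 + (-1.116875))/2 = -1.142969
  f(c_7) = f(-1.142969) = 0.138372
  f(a) × f(c) < 0, new interval: [-1.169063, -1.142969]

After 7 iteration(s), the approximation is c_7 = -1.142969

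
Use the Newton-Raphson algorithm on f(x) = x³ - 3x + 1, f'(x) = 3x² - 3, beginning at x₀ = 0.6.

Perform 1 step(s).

f(x) = x³ - 3x + 1
f'(x) = 3x² - 3
x₀ = 0.6

Newton-Raphson formula: x_{n+1} = x_n - f(x_n)/f'(x_n)

Iteration 1:
  f(0.600000) = -0.584000
  f'(0.600000) = -1.920000
  x_1 = 0.600000 - (-0.584000)/(-1.920000) = 0.295833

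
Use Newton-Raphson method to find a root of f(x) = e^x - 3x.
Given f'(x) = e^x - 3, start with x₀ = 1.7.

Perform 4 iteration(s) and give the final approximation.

f(x) = e^x - 3x
f'(x) = e^x - 3
x₀ = 1.7

Newton-Raphson formula: x_{n+1} = x_n - f(x_n)/f'(x_n)

Iteration 1:
  f(1.700000) = 0.373947
  f'(1.700000) = 2.473947
  x_1 = 1.700000 - 0.373947/2.473947 = 1.548846
Iteration 2:
  f(1.548846) = 0.059498
  f'(1.548846) = 1.706036
  x_2 = 1.548846 - 0.059498/1.706036 = 1.513971
Iteration 3:
  f(1.513971) = 0.002829
  f'(1.513971) = 1.544741
  x_3 = 1.513971 - 0.002829/1.544741 = 1.512140
Iteration 4:
  f(1.512140) = 0.000008
  f'(1.512140) = 1.536426
  x_4 = 1.512140 - 0.000008/1.536426 = 1.512135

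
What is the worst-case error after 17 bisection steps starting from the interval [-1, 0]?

Bisection error bound: |error| ≤ (b-a)/2^n
|error| ≤ (0 - (-1))/2^17 = 1/2^17
|error| ≤ 0.0000076294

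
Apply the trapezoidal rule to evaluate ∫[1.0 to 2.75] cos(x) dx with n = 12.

f(x) = cos(x)
a = 1.0, b = 2.75, n = 12
h = (b - a)/n = 0.145833

Trapezoidal rule: (h/2)[f(x₀) + 2f(x₁) + 2f(x₂) + ... + f(xₙ)]

x_0 = 1.0000, f(x_0) = 0.540302, coefficient = 1
x_1 = 1.1458, f(x_1) = 0.412287, coefficient = 2
x_2 = 1.2917, f(x_2) = 0.275519, coefficient = 2
x_3 = 1.4375, f(x_3) = 0.132902, coefficient = 2
x_4 = 1.5833, f(x_4) = -0.012537, coefficient = 2
x_5 = 1.7292, f(x_5) = -0.157709, coefficient = 2
x_6 = 1.8750, f(x_6) = -0.299534, coefficient = 2
x_7 = 2.0208, f(x_7) = -0.434999, coefficient = 2
x_8 = 2.1667, f(x_8) = -0.561229, coefficient = 2
x_9 = 2.3125, f(x_9) = -0.675545, coefficient = 2
x_10 = 2.4583, f(x_10) = -0.775519, coefficient = 2
x_11 = 2.6042, f(x_11) = -0.859029, coefficient = 2
x_12 = 2.7500, f(x_12) = -0.924302, coefficient = 1

I ≈ (0.145833/2) × -6.294786 = -0.458995
Exact value: -0.459810
Error: 0.000815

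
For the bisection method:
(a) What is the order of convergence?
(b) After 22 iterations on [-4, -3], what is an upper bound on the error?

(a) Bisection has linear (order 1) convergence; the error is halved each step.

(b) Error bound = (b-a)/2^n = (-3 - (-4))/2^{22}
    = 1/2^{22}

(a) 1 (linear); (b) error ≤ 2.38e-07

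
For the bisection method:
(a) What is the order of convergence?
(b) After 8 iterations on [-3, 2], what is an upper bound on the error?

(a) Bisection has linear (order 1) convergence; the error is halved each step.

(b) Error bound = (b-a)/2^n = (2 - (-3))/2^{8}
    = 5/2^{8}

(a) 1 (linear); (b) error ≤ 1.95e-02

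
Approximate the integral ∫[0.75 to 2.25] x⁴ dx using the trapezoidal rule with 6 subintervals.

f(x) = x⁴
a = 0.75, b = 2.25, n = 6
h = (b - a)/n = 0.250000

Trapezoidal rule: (h/2)[f(x₀) + 2f(x₁) + 2f(x₂) + ... + f(xₙ)]

x_0 = 0.7500, f(x_0) = 0.316406, coefficient = 1
x_1 = 1.0000, f(x_1) = 1.000000, coefficient = 2
x_2 = 1.2500, f(x_2) = 2.441406, coefficient = 2
x_3 = 1.5000, f(x_3) = 5.062500, coefficient = 2
x_4 = 1.7500, f(x_4) = 9.378906, coefficient = 2
x_5 = 2.0000, f(x_5) = 16.000000, coefficient = 2
x_6 = 2.2500, f(x_6) = 25.628906, coefficient = 1

I ≈ (0.250000/2) × 93.710938 = 11.713867
Exact value: 11.485547
Error: 0.228320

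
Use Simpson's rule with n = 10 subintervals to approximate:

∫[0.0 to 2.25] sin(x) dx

f(x) = sin(x)
a = 0.0, b = 2.25, n = 10
h = (b - a)/n = 0.225000

Simpson's rule: (h/3)[f(x₀) + 4f(x₁) + 2f(x₂) + ... + f(xₙ)]

x_0 = 0.0000, f(x_0) = 0.000000, coefficient = 1
x_1 = 0.2250, f(x_1) = 0.223106, coefficient = 4
x_2 = 0.4500, f(x_2) = 0.434966, coefficient = 2
x_3 = 0.6750, f(x_3) = 0.624897, coefficient = 4
x_4 = 0.9000, f(x_4) = 0.783327, coefficient = 2
x_5 = 1.1250, f(x_5) = 0.902268, coefficient = 4
x_6 = 1.3500, f(x_6) = 0.975723, coefficient = 2
x_7 = 1.5750, f(x_7) = 0.999991, coefficient = 4
x_8 = 1.8000, f(x_8) = 0.973848, coefficient = 2
x_9 = 2.0250, f(x_9) = 0.898611, coefficient = 4
x_10 = 2.2500, f(x_10) = 0.778073, coefficient = 1

I ≈ (0.225000/3) × 21.709293 = 1.628197
Exact value: 1.628174
Error: 0.000023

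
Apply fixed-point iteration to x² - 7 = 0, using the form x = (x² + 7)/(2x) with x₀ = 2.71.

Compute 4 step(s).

Equation: x² - 7 = 0
Fixed-point form: x = (x² + 7)/(2x)
x₀ = 2.71

x_1 = g(2.710000) = 2.646513
x_2 = g(2.646513) = 2.645751
x_3 = g(2.645751) = 2.645751
x_4 = g(2.645751) = 2.645751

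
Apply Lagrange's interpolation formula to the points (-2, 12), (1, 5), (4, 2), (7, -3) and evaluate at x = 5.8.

Lagrange interpolation formula:
P(x) = Σ yᵢ × Lᵢ(x)
where Lᵢ(x) = Π_{j≠i} (x - xⱼ)/(xᵢ - xⱼ)

L_0(5.8) = (5.8 - 1)/(-2 - 1) × (5.8 - 4)/(-2 - 4) × (5.8 - 7)/(-2 - 7) = 0.064000
L_1(5.8) = (5.8 - (-2))/(1 - (-2)) × (5.8 - 4)/(1 - 4) × (5.8 - 7)/(1 - 7) = -0.312000
L_2(5.8) = (5.8 - (-2))/(4 - (-2)) × (5.8 - 1)/(4 - 1) × (5.8 - 7)/(4 - 7) = 0.832000
L_3(5.8) = (5.8 - (-2))/(7 - (-2)) × (5.8 - 1)/(7 - 1) × (5.8 - 4)/(7 - 4) = 0.416000

P(5.8) = 12×L_0(5.8) + 5×L_1(5.8) + 2×L_2(5.8) + (-3)×L_3(5.8)
P(5.8) = -0.376000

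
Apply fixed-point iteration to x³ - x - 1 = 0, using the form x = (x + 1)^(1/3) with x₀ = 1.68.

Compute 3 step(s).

Equation: x³ - x - 1 = 0
Fixed-point form: x = (x + 1)^(1/3)
x₀ = 1.68

x_1 = g(1.680000) = 1.389030
x_2 = g(1.389030) = 1.336823
x_3 = g(1.336823) = 1.327013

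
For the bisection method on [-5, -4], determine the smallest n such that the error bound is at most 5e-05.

We need (b-a)/2^n ≤ 5e-05
(-4 - (-5))/2^n ≤ 5e-05
1/2^n ≤ 5e-05
2^n ≥ 20000
n ≥ log₂(20000) = 14.29
n ≥ 15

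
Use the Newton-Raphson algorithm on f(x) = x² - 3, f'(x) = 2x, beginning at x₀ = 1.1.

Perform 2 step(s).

f(x) = x² - 3
f'(x) = 2x
x₀ = 1.1

Newton-Raphson formula: x_{n+1} = x_n - f(x_n)/f'(x_n)

Iteration 1:
  f(1.100000) = -1.790000
  f'(1.100000) = 2.200000
  x_1 = 1.100000 - (-1.790000)/2.200000 = 1.913636
Iteration 2:
  f(1.913636) = 0.662004
  f'(1.913636) = 3.827273
  x_2 = 1.913636 - 0.662004/3.827273 = 1.740666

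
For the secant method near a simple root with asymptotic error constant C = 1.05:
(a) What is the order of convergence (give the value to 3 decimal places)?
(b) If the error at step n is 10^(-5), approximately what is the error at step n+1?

(a) Secant method has superlinear convergence with order φ = (1+√5)/2 ≈ 1.618.
    This means |e_{n+1}| ≈ C|e_n|^1.618.

(b) With |e_n| = 10^(-5) and C = 1.05:
    |e_{n+1}| ≈ 1.05 × (10^(-5))^1.618 = 1.05 × 10^(-8.09)

(a) ≈ 1.618 (golden ratio); (b) |e_{n+1}| ≈ 8.531e-09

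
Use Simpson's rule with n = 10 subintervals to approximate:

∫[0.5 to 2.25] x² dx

f(x) = x²
a = 0.5, b = 2.25, n = 10
h = (b - a)/n = 0.175000

Simpson's rule: (h/3)[f(x₀) + 4f(x₁) + 2f(x₂) + ... + f(xₙ)]

x_0 = 0.5000, f(x_0) = 0.250000, coefficient = 1
x_1 = 0.6750, f(x_1) = 0.455625, coefficient = 4
x_2 = 0.8500, f(x_2) = 0.722500, coefficient = 2
x_3 = 1.0250, f(x_3) = 1.050625, coefficient = 4
x_4 = 1.2000, f(x_4) = 1.440000, coefficient = 2
x_5 = 1.3750, f(x_5) = 1.890625, coefficient = 4
x_6 = 1.5500, f(x_6) = 2.402500, coefficient = 2
x_7 = 1.7250, f(x_7) = 2.975625, coefficient = 4
x_8 = 1.9000, f(x_8) = 3.610000, coefficient = 2
x_9 = 2.0750, f(x_9) = 4.305625, coefficient = 4
x_10 = 2.2500, f(x_10) = 5.062500, coefficient = 1

I ≈ (0.175000/3) × 64.375000 = 3.755208
Exact value: 3.755208
Error: 0.000000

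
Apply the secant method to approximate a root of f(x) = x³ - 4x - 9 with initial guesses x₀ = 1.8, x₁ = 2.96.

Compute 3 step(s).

f(x) = x³ - 4x - 9
x₀ = 1.8, x₁ = 2.96

Secant formula: x_{n+1} = x_n - f(x_n)(x_n - x_{n-1})/(f(x_n) - f(x_{n-1}))

Iteration 1:
  f(1.800000) = -10.368000
  f(2.960000) = 5.094336
  x_2 = 2.960000 - 5.094336×(2.960000 - 1.800000)/(5.094336 - (-10.368000))
       = 2.577818
Iteration 2:
  f(2.960000) = 5.094336
  f(2.577818) = -2.181299
  x_3 = 2.577818 - (-2.181299)×(2.577818 - 2.960000)/(-2.181299 - 5.094336)
       = 2.692399
Iteration 3:
  f(2.577818) = -2.181299
  f(2.692399) = -0.252356
  x_4 = 2.692399 - (-0.252356)×(2.692399 - 2.577818)/(-0.252356 - (-2.181299))
       = 2.707390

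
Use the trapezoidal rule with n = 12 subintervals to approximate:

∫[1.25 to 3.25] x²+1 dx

f(x) = x²+1
a = 1.25, b = 3.25, n = 12
h = (b - a)/n = 0.166667

Trapezoidal rule: (h/2)[f(x₀) + 2f(x₁) + 2f(x₂) + ... + f(xₙ)]

x_0 = 1.2500, f(x_0) = 2.562500, coefficient = 1
x_1 = 1.4167, f(x_1) = 3.006944, coefficient = 2
x_2 = 1.5833, f(x_2) = 3.506944, coefficient = 2
x_3 = 1.7500, f(x_3) = 4.062500, coefficient = 2
x_4 = 1.9167, f(x_4) = 4.673611, coefficient = 2
x_5 = 2.0833, f(x_5) = 5.340278, coefficient = 2
x_6 = 2.2500, f(x_6) = 6.062500, coefficient = 2
x_7 = 2.4167, f(x_7) = 6.840278, coefficient = 2
x_8 = 2.5833, f(x_8) = 7.673611, coefficient = 2
x_9 = 2.7500, f(x_9) = 8.562500, coefficient = 2
x_10 = 2.9167, f(x_10) = 9.506944, coefficient = 2
x_11 = 3.0833, f(x_11) = 10.506944, coefficient = 2
x_12 = 3.2500, f(x_12) = 11.562500, coefficient = 1

I ≈ (0.166667/2) × 153.611111 = 12.800926
Exact value: 12.791667
Error: 0.009259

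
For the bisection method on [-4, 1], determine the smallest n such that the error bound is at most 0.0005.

We need (b-a)/2^n ≤ 0.0005
(1 - (-4))/2^n ≤ 0.0005
5/2^n ≤ 0.0005
2^n ≥ 10000
n ≥ log₂(10000) = 13.29
n ≥ 14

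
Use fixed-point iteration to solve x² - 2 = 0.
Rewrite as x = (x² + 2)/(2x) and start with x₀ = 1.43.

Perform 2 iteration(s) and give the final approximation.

Equation: x² - 2 = 0
Fixed-point form: x = (x² + 2)/(2x)
x₀ = 1.43

x_1 = g(1.430000) = 1.414301
x_2 = g(1.414301) = 1.414214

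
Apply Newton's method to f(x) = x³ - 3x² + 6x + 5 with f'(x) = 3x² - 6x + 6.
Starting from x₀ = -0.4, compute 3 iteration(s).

f(x) = x³ - 3x² + 6x + 5
f'(x) = 3x² - 6x + 6
x₀ = -0.4

Newton-Raphson formula: x_{n+1} = x_n - f(x_n)/f'(x_n)

Iteration 1:
  f(-0.400000) = 2.056000
  f'(-0.400000) = 8.880000
  x_1 = -0.400000 - 2.056000/8.880000 = -0.631532
Iteration 2:
  f(-0.631532) = -0.237560
  f'(-0.631532) = 10.985685
  x_2 = -0.631532 - (-0.237560)/10.985685 = -0.609907
Iteration 3:
  f(-0.609907) = -0.002279
  f'(-0.609907) = 10.775402
  x_3 = -0.609907 - (-0.002279)/10.775402 = -0.609696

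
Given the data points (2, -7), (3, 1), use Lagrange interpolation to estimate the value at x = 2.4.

Lagrange interpolation formula:
P(x) = Σ yᵢ × Lᵢ(x)
where Lᵢ(x) = Π_{j≠i} (x - xⱼ)/(xᵢ - xⱼ)

L_0(2.4) = (2.4 - 3)/(2 - 3) = 0.600000
L_1(2.4) = (2.4 - 2)/(3 - 2) = 0.400000

P(2.4) = (-7)×L_0(2.4) + 1×L_1(2.4)
P(2.4) = -3.800000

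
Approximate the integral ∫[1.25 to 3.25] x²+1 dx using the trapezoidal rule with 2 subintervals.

f(x) = x²+1
a = 1.25, b = 3.25, n = 2
h = (b - a)/n = 1.000000

Trapezoidal rule: (h/2)[f(x₀) + 2f(x₁) + 2f(x₂) + ... + f(xₙ)]

x_0 = 1.2500, f(x_0) = 2.562500, coefficient = 1
x_1 = 2.2500, f(x_1) = 6.062500, coefficient = 2
x_2 = 3.2500, f(x_2) = 11.562500, coefficient = 1

I ≈ (1.000000/2) × 26.250000 = 13.125000
Exact value: 12.791667
Error: 0.333333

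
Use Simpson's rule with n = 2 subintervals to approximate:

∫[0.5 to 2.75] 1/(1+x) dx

f(x) = 1/(1+x)
a = 0.5, b = 2.75, n = 2
h = (b - a)/n = 1.125000

Simpson's rule: (h/3)[f(x₀) + 4f(x₁) + 2f(x₂) + ... + f(xₙ)]

x_0 = 0.5000, f(x_0) = 0.666667, coefficient = 1
x_1 = 1.6250, f(x_1) = 0.380952, coefficient = 4
x_2 = 2.7500, f(x_2) = 0.266667, coefficient = 1

I ≈ (1.125000/3) × 2.457143 = 0.921429
Exact value: 0.916291
Error: 0.005138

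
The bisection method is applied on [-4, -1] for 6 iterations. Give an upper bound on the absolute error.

Bisection error bound: |error| ≤ (b-a)/2^n
|error| ≤ (-1 - (-4))/2^6 = 3/2^6
|error| ≤ 0.0468750000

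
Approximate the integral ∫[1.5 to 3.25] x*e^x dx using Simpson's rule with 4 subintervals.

f(x) = x*e^x
a = 1.5, b = 3.25, n = 4
h = (b - a)/n = 0.437500

Simpson's rule: (h/3)[f(x₀) + 4f(x₁) + 2f(x₂) + ... + f(xₙ)]

x_0 = 1.5000, f(x_0) = 6.722534, coefficient = 1
x_1 = 1.9375, f(x_1) = 13.448916, coefficient = 4
x_2 = 2.3750, f(x_2) = 25.533656, coefficient = 2
x_3 = 2.8125, f(x_3) = 46.832330, coefficient = 4
x_4 = 3.2500, f(x_4) = 83.818605, coefficient = 1

I ≈ (0.437500/3) × 382.733432 = 55.815292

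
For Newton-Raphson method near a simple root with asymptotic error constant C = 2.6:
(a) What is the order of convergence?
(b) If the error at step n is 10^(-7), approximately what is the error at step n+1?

(a) Newton-Raphson has quadratic (order 2) convergence near simple roots.
    This means |e_{n+1}| ≈ C|e_n|².

(b) With |e_n| = 10^(-7) and C = 2.6:
    |e_{n+1}| ≈ 2.6 × (10^(-7))² = 2.6 × 10^(-14)

(a) 2 (quadratic); (b) |e_{n+1}| ≈ 2.600e-14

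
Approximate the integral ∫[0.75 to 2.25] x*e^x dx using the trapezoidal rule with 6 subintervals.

f(x) = x*e^x
a = 0.75, b = 2.25, n = 6
h = (b - a)/n = 0.250000

Trapezoidal rule: (h/2)[f(x₀) + 2f(x₁) + 2f(x₂) + ... + f(xₙ)]

x_0 = 0.7500, f(x_0) = 1.587750, coefficient = 1
x_1 = 1.0000, f(x_1) = 2.718282, coefficient = 2
x_2 = 1.2500, f(x_2) = 4.362929, coefficient = 2
x_3 = 1.5000, f(x_3) = 6.722534, coefficient = 2
x_4 = 1.7500, f(x_4) = 10.070555, coefficient = 2
x_5 = 2.0000, f(x_5) = 14.778112, coefficient = 2
x_6 = 2.2500, f(x_6) = 21.347406, coefficient = 1

I ≈ (0.250000/2) × 100.239978 = 12.529997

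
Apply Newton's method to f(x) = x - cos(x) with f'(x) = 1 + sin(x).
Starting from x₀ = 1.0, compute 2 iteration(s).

f(x) = x - cos(x)
f'(x) = 1 + sin(x)
x₀ = 1.0

Newton-Raphson formula: x_{n+1} = x_n - f(x_n)/f'(x_n)

Iteration 1:
  f(1.000000) = 0.459698
  f'(1.000000) = 1.841471
  x_1 = 1.000000 - 0.459698/1.841471 = 0.750364
Iteration 2:
  f(0.750364) = 0.018923
  f'(0.750364) = 1.681905
  x_2 = 0.750364 - 0.018923/1.681905 = 0.739113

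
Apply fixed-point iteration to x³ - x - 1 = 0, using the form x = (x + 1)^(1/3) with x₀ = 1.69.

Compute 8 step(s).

Equation: x³ - x - 1 = 0
Fixed-point form: x = (x + 1)^(1/3)
x₀ = 1.69

x_1 = g(1.690000) = 1.390755
x_2 = g(1.390755) = 1.337145
x_3 = g(1.337145) = 1.327074
x_4 = g(1.327074) = 1.325165
x_5 = g(1.325165) = 1.324803
x_6 = g(1.324803) = 1.324734
x_7 = g(1.324734) = 1.324721
x_8 = g(1.324721) = 1.324719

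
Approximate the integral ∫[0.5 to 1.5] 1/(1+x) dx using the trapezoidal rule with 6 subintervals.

f(x) = 1/(1+x)
a = 0.5, b = 1.5, n = 6
h = (b - a)/n = 0.166667

Trapezoidal rule: (h/2)[f(x₀) + 2f(x₁) + 2f(x₂) + ... + f(xₙ)]

x_0 = 0.5000, f(x_0) = 0.666667, coefficient = 1
x_1 = 0.6667, f(x_1) = 0.600000, coefficient = 2
x_2 = 0.8333, f(x_2) = 0.545455, coefficient = 2
x_3 = 1.0000, f(x_3) = 0.500000, coefficient = 2
x_4 = 1.1667, f(x_4) = 0.461538, coefficient = 2
x_5 = 1.3333, f(x_5) = 0.428571, coefficient = 2
x_6 = 1.5000, f(x_6) = 0.400000, coefficient = 1

I ≈ (0.166667/2) × 6.137796 = 0.511483
Exact value: 0.510826
Error: 0.000657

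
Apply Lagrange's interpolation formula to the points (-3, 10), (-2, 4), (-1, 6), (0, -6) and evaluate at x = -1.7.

Lagrange interpolation formula:
P(x) = Σ yᵢ × Lᵢ(x)
where Lᵢ(x) = Π_{j≠i} (x - xⱼ)/(xᵢ - xⱼ)

L_0(-1.7) = (-1.7 - (-2))/(-3 - (-2)) × (-1.7 - (-1))/(-3 - (-1)) × (-1.7 - 0)/(-3 - 0) = -0.059500
L_1(-1.7) = (-1.7 - (-3))/(-2 - (-3)) × (-1.7 - (-1))/(-2 - (-1)) × (-1.7 - 0)/(-2 - 0) = 0.773500
L_2(-1.7) = (-1.7 - (-3))/(-1 - (-3)) × (-1.7 - (-2))/(-1 - (-2)) × (-1.7 - 0)/(-1 - 0) = 0.331500
L_3(-1.7) = (-1.7 - (-3))/(0 - (-3)) × (-1.7 - (-2))/(0 - (-2)) × (-1.7 - (-1))/(0 - (-1)) = -0.045500

P(-1.7) = 10×L_0(-1.7) + 4×L_1(-1.7) + 6×L_2(-1.7) + (-6)×L_3(-1.7)
P(-1.7) = 4.761000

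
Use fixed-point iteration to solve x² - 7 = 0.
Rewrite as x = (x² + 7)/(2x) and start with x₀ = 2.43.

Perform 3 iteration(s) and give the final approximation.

Equation: x² - 7 = 0
Fixed-point form: x = (x² + 7)/(2x)
x₀ = 2.43

x_1 = g(2.430000) = 2.655329
x_2 = g(2.655329) = 2.645769
x_3 = g(2.645769) = 2.645751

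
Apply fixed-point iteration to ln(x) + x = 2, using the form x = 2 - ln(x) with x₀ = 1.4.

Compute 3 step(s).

Equation: ln(x) + x = 2
Fixed-point form: x = 2 - ln(x)
x₀ = 1.4

x_1 = g(1.400000) = 1.663528
x_2 = g(1.663528) = 1.491059
x_3 = g(1.491059) = 1.600513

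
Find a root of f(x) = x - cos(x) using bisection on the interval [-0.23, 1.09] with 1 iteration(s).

f(x) = x - cos(x)
Initial interval: [-0.23, 1.09]

Iteration 1:
  c_1 = (-0.230000 + 1.090000)/2 = 0.430000
  f(c_1) = f(0.430000) = -0.478966
  f(a) × f(c) ≥ 0, new interval: [0.430000, 1.090000]

After 1 iteration(s), the approximation is c_1 = 0.430000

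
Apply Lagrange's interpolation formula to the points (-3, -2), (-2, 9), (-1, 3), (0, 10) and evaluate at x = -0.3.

Lagrange interpolation formula:
P(x) = Σ yᵢ × Lᵢ(x)
where Lᵢ(x) = Π_{j≠i} (x - xⱼ)/(xᵢ - xⱼ)

L_0(-0.3) = (-0.3 - (-2))/(-3 - (-2)) × (-0.3 - (-1))/(-3 - (-1)) × (-0.3 - 0)/(-3 - 0) = 0.059500
L_1(-0.3) = (-0.3 - (-3))/(-2 - (-3)) × (-0.3 - (-1))/(-2 - (-1)) × (-0.3 - 0)/(-2 - 0) = -0.283500
L_2(-0.3) = (-0.3 - (-3))/(-1 - (-3)) × (-0.3 - (-2))/(-1 - (-2)) × (-0.3 - 0)/(-1 - 0) = 0.688500
L_3(-0.3) = (-0.3 - (-3))/(0 - (-3)) × (-0.3 - (-2))/(0 - (-2)) × (-0.3 - (-1))/(0 - (-1)) = 0.535500

P(-0.3) = (-2)×L_0(-0.3) + 9×L_1(-0.3) + 3×L_2(-0.3) + 10×L_3(-0.3)
P(-0.3) = 4.750000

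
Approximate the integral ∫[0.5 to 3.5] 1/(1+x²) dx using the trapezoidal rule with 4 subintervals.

f(x) = 1/(1+x²)
a = 0.5, b = 3.5, n = 4
h = (b - a)/n = 0.750000

Trapezoidal rule: (h/2)[f(x₀) + 2f(x₁) + 2f(x₂) + ... + f(xₙ)]

x_0 = 0.5000, f(x_0) = 0.800000, coefficient = 1
x_1 = 1.2500, f(x_1) = 0.390244, coefficient = 2
x_2 = 2.0000, f(x_2) = 0.200000, coefficient = 2
x_3 = 2.7500, f(x_3) = 0.116788, coefficient = 2
x_4 = 3.5000, f(x_4) = 0.075472, coefficient = 1

I ≈ (0.750000/2) × 2.289536 = 0.858576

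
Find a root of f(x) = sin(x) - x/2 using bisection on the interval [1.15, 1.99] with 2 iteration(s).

f(x) = sin(x) - x/2
Initial interval: [1.15, 1.99]

Iteration 1:
  c_1 = (1.150000 + 1.990000)/2 = 1.570000
  f(c_1) = f(1.570000) = 0.215000
  f(a) × f(c) ≥ 0, new interval: [1.570000, 1.990000]
Iteration 2:
  c_2 = (1.570000 + 1.990000)/2 = 1.780000
  f(c_2) = f(1.780000) = 0.088197
  f(a) × f(c) ≥ 0, new interval: [1.780000, 1.990000]

After 2 iteration(s), the approximation is c_2 = 1.780000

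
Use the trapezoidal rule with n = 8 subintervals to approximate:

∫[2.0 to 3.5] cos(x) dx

f(x) = cos(x)
a = 2.0, b = 3.5, n = 8
h = (b - a)/n = 0.187500

Trapezoidal rule: (h/2)[f(x₀) + 2f(x₁) + 2f(x₂) + ... + f(xₙ)]

x_0 = 2.0000, f(x_0) = -0.416147, coefficient = 1
x_1 = 2.1875, f(x_1) = -0.578349, coefficient = 2
x_2 = 2.3750, f(x_2) = -0.720278, coefficient = 2
x_3 = 2.5625, f(x_3) = -0.836960, coefficient = 2
x_4 = 2.7500, f(x_4) = -0.924302, coefficient = 2
x_5 = 2.9375, f(x_5) = -0.979245, coefficient = 2
x_6 = 3.1250, f(x_6) = -0.999862, coefficient = 2
x_7 = 3.3125, f(x_7) = -0.985431, coefficient = 2
x_8 = 3.5000, f(x_8) = -0.936457, coefficient = 1

I ≈ (0.187500/2) × -13.401460 = -1.256387
Exact value: -1.260081
Error: 0.003694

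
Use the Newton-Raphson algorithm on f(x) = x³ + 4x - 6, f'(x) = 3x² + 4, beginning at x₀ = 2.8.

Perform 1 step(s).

f(x) = x³ + 4x - 6
f'(x) = 3x² + 4
x₀ = 2.8

Newton-Raphson formula: x_{n+1} = x_n - f(x_n)/f'(x_n)

Iteration 1:
  f(2.800000) = 27.152000
  f'(2.800000) = 27.520000
  x_1 = 2.800000 - 27.152000/27.520000 = 1.813372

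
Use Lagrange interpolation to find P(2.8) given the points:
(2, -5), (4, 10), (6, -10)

Lagrange interpolation formula:
P(x) = Σ yᵢ × Lᵢ(x)
where Lᵢ(x) = Π_{j≠i} (x - xⱼ)/(xᵢ - xⱼ)

L_0(2.8) = (2.8 - 4)/(2 - 4) × (2.8 - 6)/(2 - 6) = 0.480000
L_1(2.8) = (2.8 - 2)/(4 - 2) × (2.8 - 6)/(4 - 6) = 0.640000
L_2(2.8) = (2.8 - 2)/(6 - 2) × (2.8 - 4)/(6 - 4) = -0.120000

P(2.8) = (-5)×L_0(2.8) + 10×L_1(2.8) + (-10)×L_2(2.8)
P(2.8) = 5.200000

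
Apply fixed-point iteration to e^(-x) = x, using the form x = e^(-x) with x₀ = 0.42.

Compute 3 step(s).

Equation: e^(-x) = x
Fixed-point form: x = e^(-x)
x₀ = 0.42

x_1 = g(0.420000) = 0.657047
x_2 = g(0.657047) = 0.518380
x_3 = g(0.518380) = 0.595484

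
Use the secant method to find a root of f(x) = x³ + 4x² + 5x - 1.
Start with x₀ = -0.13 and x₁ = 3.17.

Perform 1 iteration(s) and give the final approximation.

f(x) = x³ + 4x² + 5x - 1
x₀ = -0.13, x₁ = 3.17

Secant formula: x_{n+1} = x_n - f(x_n)(x_n - x_{n-1})/(f(x_n) - f(x_{n-1}))

Iteration 1:
  f(-0.130000) = -1.584597
  f(3.170000) = 86.900613
  x_2 = 3.170000 - 86.900613×(3.170000 - (-0.130000))/(86.900613 - (-1.584597))
       = -0.070903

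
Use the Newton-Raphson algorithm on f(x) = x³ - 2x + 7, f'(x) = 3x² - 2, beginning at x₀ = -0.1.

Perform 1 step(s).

f(x) = x³ - 2x + 7
f'(x) = 3x² - 2
x₀ = -0.1

Newton-Raphson formula: x_{n+1} = x_n - f(x_n)/f'(x_n)

Iteration 1:
  f(-0.100000) = 7.199000
  f'(-0.100000) = -1.970000
  x_1 = -0.100000 - 7.199000/(-1.970000) = 3.554315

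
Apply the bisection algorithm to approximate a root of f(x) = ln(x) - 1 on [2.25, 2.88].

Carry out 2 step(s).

f(x) = ln(x) - 1
Initial interval: [2.25, 2.88]

Iteration 1:
  c_1 = (2.250000 + 2.880000)/2 = 2.565000
  f(c_1) = f(2.565000) = -0.058042
  f(a) × f(c) ≥ 0, new interval: [2.565000, 2.880000]
Iteration 2:
  c_2 = (2.565000 + 2.880000)/2 = 2.722500
  f(c_2) = f(2.722500) = 0.001551
  f(a) × f(c) < 0, new interval: [2.565000, 2.722500]

After 2 iteration(s), the approximation is c_2 = 2.722500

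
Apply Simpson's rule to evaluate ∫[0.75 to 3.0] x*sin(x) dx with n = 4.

f(x) = x*sin(x)
a = 0.75, b = 3.0, n = 4
h = (b - a)/n = 0.562500

Simpson's rule: (h/3)[f(x₀) + 4f(x₁) + 2f(x₂) + ... + f(xₙ)]

x_0 = 0.7500, f(x_0) = 0.511229, coefficient = 1
x_1 = 1.3125, f(x_1) = 1.268960, coefficient = 4
x_2 = 1.8750, f(x_2) = 1.788911, coefficient = 2
x_3 = 2.4375, f(x_3) = 1.577897, coefficient = 4
x_4 = 3.0000, f(x_4) = 0.423360, coefficient = 1

I ≈ (0.562500/3) × 15.899840 = 2.981220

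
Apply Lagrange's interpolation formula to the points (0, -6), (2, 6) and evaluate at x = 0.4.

Lagrange interpolation formula:
P(x) = Σ yᵢ × Lᵢ(x)
where Lᵢ(x) = Π_{j≠i} (x - xⱼ)/(xᵢ - xⱼ)

L_0(0.4) = (0.4 - 2)/(0 - 2) = 0.800000
L_1(0.4) = (0.4 - 0)/(2 - 0) = 0.200000

P(0.4) = (-6)×L_0(0.4) + 6×L_1(0.4)
P(0.4) = -3.600000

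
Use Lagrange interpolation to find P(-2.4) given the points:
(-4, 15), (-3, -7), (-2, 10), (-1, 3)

Lagrange interpolation formula:
P(x) = Σ yᵢ × Lᵢ(x)
where Lᵢ(x) = Π_{j≠i} (x - xⱼ)/(xᵢ - xⱼ)

L_0(-2.4) = (-2.4 - (-3))/(-4 - (-3)) × (-2.4 - (-2))/(-4 - (-2)) × (-2.4 - (-1))/(-4 - (-1)) = -0.056000
L_1(-2.4) = (-2.4 - (-4))/(-3 - (-4)) × (-2.4 - (-2))/(-3 - (-2)) × (-2.4 - (-1))/(-3 - (-1)) = 0.448000
L_2(-2.4) = (-2.4 - (-4))/(-2 - (-4)) × (-2.4 - (-3))/(-2 - (-3)) × (-2.4 - (-1))/(-2 - (-1)) = 0.672000
L_3(-2.4) = (-2.4 - (-4))/(-1 - (-4)) × (-2.4 - (-3))/(-1 - (-3)) × (-2.4 - (-2))/(-1 - (-2)) = -0.064000

P(-2.4) = 15×L_0(-2.4) + (-7)×L_1(-2.4) + 10×L_2(-2.4) + 3×L_3(-2.4)
P(-2.4) = 2.552000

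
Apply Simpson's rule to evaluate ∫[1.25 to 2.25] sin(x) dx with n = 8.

f(x) = sin(x)
a = 1.25, b = 2.25, n = 8
h = (b - a)/n = 0.125000

Simpson's rule: (h/3)[f(x₀) + 4f(x₁) + 2f(x₂) + ... + f(xₙ)]

x_0 = 1.2500, f(x_0) = 0.948985, coefficient = 1
x_1 = 1.3750, f(x_1) = 0.980893, coefficient = 4
x_2 = 1.5000, f(x_2) = 0.997495, coefficient = 2
x_3 = 1.6250, f(x_3) = 0.998531, coefficient = 4
x_4 = 1.7500, f(x_4) = 0.983986, coefficient = 2
x_5 = 1.8750, f(x_5) = 0.954086, coefficient = 4
x_6 = 2.0000, f(x_6) = 0.909297, coefficient = 2
x_7 = 2.1250, f(x_7) = 0.850320, coefficient = 4
x_8 = 2.2500, f(x_8) = 0.778073, coefficient = 1

I ≈ (0.125000/3) × 22.643934 = 0.943497
Exact value: 0.943496
Error: 0.000001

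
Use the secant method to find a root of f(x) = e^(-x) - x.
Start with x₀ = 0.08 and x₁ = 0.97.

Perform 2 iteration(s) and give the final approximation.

f(x) = e^(-x) - x
x₀ = 0.08, x₁ = 0.97

Secant formula: x_{n+1} = x_n - f(x_n)(x_n - x_{n-1})/(f(x_n) - f(x_{n-1}))

Iteration 1:
  f(0.080000) = 0.843116
  f(0.970000) = -0.590917
  x_2 = 0.970000 - (-0.590917)×(0.970000 - 0.080000)/(-0.590917 - 0.843116)
       = 0.603261
Iteration 2:
  f(0.970000) = -0.590917
  f(0.603261) = -0.056236
  x_3 = 0.603261 - (-0.056236)×(0.603261 - 0.970000)/(-0.056236 - (-0.590917))
       = 0.564689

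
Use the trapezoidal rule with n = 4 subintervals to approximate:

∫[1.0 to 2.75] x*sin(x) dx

f(x) = x*sin(x)
a = 1.0, b = 2.75, n = 4
h = (b - a)/n = 0.437500

Trapezoidal rule: (h/2)[f(x₀) + 2f(x₁) + 2f(x₂) + ... + f(xₙ)]

x_0 = 1.0000, f(x_0) = 0.841471, coefficient = 1
x_1 = 1.4375, f(x_1) = 1.424748, coefficient = 2
x_2 = 1.8750, f(x_2) = 1.788911, coefficient = 2
x_3 = 2.3125, f(x_3) = 1.705050, coefficient = 2
x_4 = 2.7500, f(x_4) = 1.049568, coefficient = 1

I ≈ (0.437500/2) × 11.728456 = 2.565600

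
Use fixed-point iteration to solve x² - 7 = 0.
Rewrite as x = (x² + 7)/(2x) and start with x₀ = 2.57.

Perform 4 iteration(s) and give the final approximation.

Equation: x² - 7 = 0
Fixed-point form: x = (x² + 7)/(2x)
x₀ = 2.57

x_1 = g(2.570000) = 2.646868
x_2 = g(2.646868) = 2.645752
x_3 = g(2.645752) = 2.645751
x_4 = g(2.645751) = 2.645751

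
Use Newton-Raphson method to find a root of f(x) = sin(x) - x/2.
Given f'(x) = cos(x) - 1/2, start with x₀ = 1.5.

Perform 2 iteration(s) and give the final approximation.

f(x) = sin(x) - x/2
f'(x) = cos(x) - 1/2
x₀ = 1.5

Newton-Raphson formula: x_{n+1} = x_n - f(x_n)/f'(x_n)

Iteration 1:
  f(1.500000) = 0.247495
  f'(1.500000) = -0.429263
  x_1 = 1.500000 - 0.247495/(-0.429263) = 2.076558
Iteration 2:
  f(2.076558) = -0.163473
  f'(2.076558) = -0.984474
  x_2 = 2.076558 - (-0.163473)/(-0.984474) = 1.910507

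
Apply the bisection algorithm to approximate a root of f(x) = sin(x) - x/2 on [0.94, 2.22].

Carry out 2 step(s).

f(x) = sin(x) - x/2
Initial interval: [0.94, 2.22]

Iteration 1:
  c_1 = (0.940000 + 2.220000)/2 = 1.580000
  f(c_1) = f(1.580000) = 0.209958
  f(a) × f(c) ≥ 0, new interval: [1.580000, 2.220000]
Iteration 2:
  c_2 = (1.580000 + 2.220000)/2 = 1.900000
  f(c_2) = f(1.900000) = -0.003700
  f(a) × f(c) < 0, new interval: [1.580000, 1.900000]

After 2 iteration(s), the approximation is c_2 = 1.900000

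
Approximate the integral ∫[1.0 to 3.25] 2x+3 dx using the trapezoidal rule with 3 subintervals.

f(x) = 2x+3
a = 1.0, b = 3.25, n = 3
h = (b - a)/n = 0.750000

Trapezoidal rule: (h/2)[f(x₀) + 2f(x₁) + 2f(x₂) + ... + f(xₙ)]

x_0 = 1.0000, f(x_0) = 5.000000, coefficient = 1
x_1 = 1.7500, f(x_1) = 6.500000, coefficient = 2
x_2 = 2.5000, f(x_2) = 8.000000, coefficient = 2
x_3 = 3.2500, f(x_3) = 9.500000, coefficient = 1

I ≈ (0.750000/2) × 43.500000 = 16.312500
Exact value: 16.312500
Error: 0.000000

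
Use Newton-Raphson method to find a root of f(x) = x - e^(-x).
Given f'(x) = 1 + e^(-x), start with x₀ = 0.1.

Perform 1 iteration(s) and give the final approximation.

f(x) = x - e^(-x)
f'(x) = 1 + e^(-x)
x₀ = 0.1

Newton-Raphson formula: x_{n+1} = x_n - f(x_n)/f'(x_n)

Iteration 1:
  f(0.100000) = -0.804837
  f'(0.100000) = 1.904837
  x_1 = 0.100000 - (-0.804837)/1.904837 = 0.522523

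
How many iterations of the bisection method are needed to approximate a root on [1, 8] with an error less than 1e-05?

We need (b-a)/2^n ≤ 1e-05
(8 - 1)/2^n ≤ 1e-05
7/2^n ≤ 1e-05
2^n ≥ 700000
n ≥ log₂(700000) = 19.42
n ≥ 20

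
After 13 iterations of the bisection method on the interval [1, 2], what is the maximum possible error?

Bisection error bound: |error| ≤ (b-a)/2^n
|error| ≤ (2 - 1)/2^13 = 1/2^13
|error| ≤ 0.0001220703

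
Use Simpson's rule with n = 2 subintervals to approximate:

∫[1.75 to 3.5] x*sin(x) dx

f(x) = x*sin(x)
a = 1.75, b = 3.5, n = 2
h = (b - a)/n = 0.875000

Simpson's rule: (h/3)[f(x₀) + 4f(x₁) + 2f(x₂) + ... + f(xₙ)]

x_0 = 1.7500, f(x_0) = 1.721975, coefficient = 1
x_1 = 2.6250, f(x_1) = 1.296541, coefficient = 4
x_2 = 3.5000, f(x_2) = -1.227741, coefficient = 1

I ≈ (0.875000/3) × 5.680397 = 1.656783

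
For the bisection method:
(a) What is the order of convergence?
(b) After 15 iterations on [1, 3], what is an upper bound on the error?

(a) Bisection has linear (order 1) convergence; the error is halved each step.

(b) Error bound = (b-a)/2^n = (3 - 1)/2^{15}
    = 2/2^{15}

(a) 1 (linear); (b) error ≤ 6.10e-05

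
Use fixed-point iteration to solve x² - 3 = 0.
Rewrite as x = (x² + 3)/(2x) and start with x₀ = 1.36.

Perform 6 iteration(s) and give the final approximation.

Equation: x² - 3 = 0
Fixed-point form: x = (x² + 3)/(2x)
x₀ = 1.36

x_1 = g(1.360000) = 1.782941
x_2 = g(1.782941) = 1.732777
x_3 = g(1.732777) = 1.732051
x_4 = g(1.732051) = 1.732051
x_5 = g(1.732051) = 1.732051
x_6 = g(1.732051) = 1.732051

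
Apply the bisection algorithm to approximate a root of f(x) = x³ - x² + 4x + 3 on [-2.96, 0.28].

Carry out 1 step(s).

f(x) = x³ - x² + 4x + 3
Initial interval: [-2.96, 0.28]

Iteration 1:
  c_1 = (-2.960000 + 0.280000)/2 = -1.340000
  f(c_1) = f(-1.340000) = -6.561704
  f(a) × f(c) ≥ 0, new interval: [-1.340000, 0.280000]

After 1 iteration(s), the approximation is c_1 = -1.340000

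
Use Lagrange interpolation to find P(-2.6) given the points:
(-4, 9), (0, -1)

Lagrange interpolation formula:
P(x) = Σ yᵢ × Lᵢ(x)
where Lᵢ(x) = Π_{j≠i} (x - xⱼ)/(xᵢ - xⱼ)

L_0(-2.6) = (-2.6 - 0)/(-4 - 0) = 0.650000
L_1(-2.6) = (-2.6 - (-4))/(0 - (-4)) = 0.350000

P(-2.6) = 9×L_0(-2.6) + (-1)×L_1(-2.6)
P(-2.6) = 5.500000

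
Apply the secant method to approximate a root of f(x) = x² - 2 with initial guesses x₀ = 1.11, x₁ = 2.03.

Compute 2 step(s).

f(x) = x² - 2
x₀ = 1.11, x₁ = 2.03

Secant formula: x_{n+1} = x_n - f(x_n)(x_n - x_{n-1})/(f(x_n) - f(x_{n-1}))

Iteration 1:
  f(1.110000) = -0.767900
  f(2.030000) = 2.120900
  x_2 = 2.030000 - 2.120900×(2.030000 - 1.110000)/(2.120900 - (-0.767900))
       = 1.354554
Iteration 2:
  f(2.030000) = 2.120900
  f(1.354554) = -0.165183
  x_3 = 1.354554 - (-0.165183)×(1.354554 - 2.030000)/(-0.165183 - 2.120900)
       = 1.403359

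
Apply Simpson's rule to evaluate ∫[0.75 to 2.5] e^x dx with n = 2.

f(x) = e^x
a = 0.75, b = 2.5, n = 2
h = (b - a)/n = 0.875000

Simpson's rule: (h/3)[f(x₀) + 4f(x₁) + 2f(x₂) + ... + f(xₙ)]

x_0 = 0.7500, f(x_0) = 2.117000, coefficient = 1
x_1 = 1.6250, f(x_1) = 5.078419, coefficient = 4
x_2 = 2.5000, f(x_2) = 12.182494, coefficient = 1

I ≈ (0.875000/3) × 34.613170 = 10.095508
Exact value: 10.065494
Error: 0.030014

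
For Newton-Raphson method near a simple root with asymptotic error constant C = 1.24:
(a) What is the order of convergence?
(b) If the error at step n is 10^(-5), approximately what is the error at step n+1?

(a) Newton-Raphson has quadratic (order 2) convergence near simple roots.
    This means |e_{n+1}| ≈ C|e_n|².

(b) With |e_n| = 10^(-5) and C = 1.24:
    |e_{n+1}| ≈ 1.24 × (10^(-5))² = 1.24 × 10^(-10)

(a) 2 (quadratic); (b) |e_{n+1}| ≈ 1.240e-10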